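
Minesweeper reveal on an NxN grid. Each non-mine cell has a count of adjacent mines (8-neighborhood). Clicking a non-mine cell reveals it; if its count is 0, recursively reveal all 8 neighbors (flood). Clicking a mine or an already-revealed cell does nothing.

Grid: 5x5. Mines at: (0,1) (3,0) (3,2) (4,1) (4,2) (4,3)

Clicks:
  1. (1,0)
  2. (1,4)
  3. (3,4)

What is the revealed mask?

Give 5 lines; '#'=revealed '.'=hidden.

Answer: ..###
#.###
..###
...##
.....

Derivation:
Click 1 (1,0) count=1: revealed 1 new [(1,0)] -> total=1
Click 2 (1,4) count=0: revealed 11 new [(0,2) (0,3) (0,4) (1,2) (1,3) (1,4) (2,2) (2,3) (2,4) (3,3) (3,4)] -> total=12
Click 3 (3,4) count=1: revealed 0 new [(none)] -> total=12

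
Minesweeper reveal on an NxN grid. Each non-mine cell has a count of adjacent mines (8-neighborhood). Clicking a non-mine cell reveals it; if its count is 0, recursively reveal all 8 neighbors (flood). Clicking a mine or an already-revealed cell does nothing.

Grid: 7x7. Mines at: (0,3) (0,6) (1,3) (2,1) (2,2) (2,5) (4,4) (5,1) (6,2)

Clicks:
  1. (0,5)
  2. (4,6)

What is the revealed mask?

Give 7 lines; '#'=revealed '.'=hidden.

Answer: .....#.
.......
.......
.....##
.....##
...####
...####

Derivation:
Click 1 (0,5) count=1: revealed 1 new [(0,5)] -> total=1
Click 2 (4,6) count=0: revealed 12 new [(3,5) (3,6) (4,5) (4,6) (5,3) (5,4) (5,5) (5,6) (6,3) (6,4) (6,5) (6,6)] -> total=13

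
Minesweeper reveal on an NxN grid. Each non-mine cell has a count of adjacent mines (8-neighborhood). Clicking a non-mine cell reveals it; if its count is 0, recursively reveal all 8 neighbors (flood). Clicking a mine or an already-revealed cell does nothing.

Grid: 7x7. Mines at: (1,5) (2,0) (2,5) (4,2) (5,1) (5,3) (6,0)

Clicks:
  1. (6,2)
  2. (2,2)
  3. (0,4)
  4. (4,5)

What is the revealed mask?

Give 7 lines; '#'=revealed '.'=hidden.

Answer: #####..
#####..
.####..
.######
....###
....###
..#.###

Derivation:
Click 1 (6,2) count=2: revealed 1 new [(6,2)] -> total=1
Click 2 (2,2) count=0: revealed 18 new [(0,0) (0,1) (0,2) (0,3) (0,4) (1,0) (1,1) (1,2) (1,3) (1,4) (2,1) (2,2) (2,3) (2,4) (3,1) (3,2) (3,3) (3,4)] -> total=19
Click 3 (0,4) count=1: revealed 0 new [(none)] -> total=19
Click 4 (4,5) count=0: revealed 11 new [(3,5) (3,6) (4,4) (4,5) (4,6) (5,4) (5,5) (5,6) (6,4) (6,5) (6,6)] -> total=30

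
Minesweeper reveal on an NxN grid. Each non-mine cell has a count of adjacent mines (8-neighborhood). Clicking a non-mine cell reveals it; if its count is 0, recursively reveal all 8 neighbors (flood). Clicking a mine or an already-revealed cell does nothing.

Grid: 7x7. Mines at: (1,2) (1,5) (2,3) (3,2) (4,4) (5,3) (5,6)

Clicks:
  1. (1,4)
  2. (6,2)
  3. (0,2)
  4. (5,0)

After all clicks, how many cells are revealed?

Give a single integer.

Answer: 19

Derivation:
Click 1 (1,4) count=2: revealed 1 new [(1,4)] -> total=1
Click 2 (6,2) count=1: revealed 1 new [(6,2)] -> total=2
Click 3 (0,2) count=1: revealed 1 new [(0,2)] -> total=3
Click 4 (5,0) count=0: revealed 16 new [(0,0) (0,1) (1,0) (1,1) (2,0) (2,1) (3,0) (3,1) (4,0) (4,1) (4,2) (5,0) (5,1) (5,2) (6,0) (6,1)] -> total=19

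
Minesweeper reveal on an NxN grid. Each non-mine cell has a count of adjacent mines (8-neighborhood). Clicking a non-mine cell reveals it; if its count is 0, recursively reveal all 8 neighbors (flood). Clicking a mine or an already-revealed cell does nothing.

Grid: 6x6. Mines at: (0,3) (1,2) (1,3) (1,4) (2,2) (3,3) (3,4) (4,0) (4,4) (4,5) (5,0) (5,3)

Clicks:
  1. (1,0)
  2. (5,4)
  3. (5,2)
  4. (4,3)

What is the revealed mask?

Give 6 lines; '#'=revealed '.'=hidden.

Click 1 (1,0) count=0: revealed 8 new [(0,0) (0,1) (1,0) (1,1) (2,0) (2,1) (3,0) (3,1)] -> total=8
Click 2 (5,4) count=3: revealed 1 new [(5,4)] -> total=9
Click 3 (5,2) count=1: revealed 1 new [(5,2)] -> total=10
Click 4 (4,3) count=4: revealed 1 new [(4,3)] -> total=11

Answer: ##....
##....
##....
##....
...#..
..#.#.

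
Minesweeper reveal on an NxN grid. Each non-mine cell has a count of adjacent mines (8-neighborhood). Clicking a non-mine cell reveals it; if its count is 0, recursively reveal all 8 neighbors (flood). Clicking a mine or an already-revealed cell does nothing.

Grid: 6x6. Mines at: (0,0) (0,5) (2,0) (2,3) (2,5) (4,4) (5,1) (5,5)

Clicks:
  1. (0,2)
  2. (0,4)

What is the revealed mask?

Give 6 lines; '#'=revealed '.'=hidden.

Click 1 (0,2) count=0: revealed 8 new [(0,1) (0,2) (0,3) (0,4) (1,1) (1,2) (1,3) (1,4)] -> total=8
Click 2 (0,4) count=1: revealed 0 new [(none)] -> total=8

Answer: .####.
.####.
......
......
......
......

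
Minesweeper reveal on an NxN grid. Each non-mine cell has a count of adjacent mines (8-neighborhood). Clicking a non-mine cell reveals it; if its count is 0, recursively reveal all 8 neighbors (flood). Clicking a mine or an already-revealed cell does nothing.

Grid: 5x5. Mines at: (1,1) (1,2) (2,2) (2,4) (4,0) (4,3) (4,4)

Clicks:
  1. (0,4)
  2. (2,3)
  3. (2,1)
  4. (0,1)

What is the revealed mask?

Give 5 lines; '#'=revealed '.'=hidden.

Click 1 (0,4) count=0: revealed 4 new [(0,3) (0,4) (1,3) (1,4)] -> total=4
Click 2 (2,3) count=3: revealed 1 new [(2,3)] -> total=5
Click 3 (2,1) count=3: revealed 1 new [(2,1)] -> total=6
Click 4 (0,1) count=2: revealed 1 new [(0,1)] -> total=7

Answer: .#.##
...##
.#.#.
.....
.....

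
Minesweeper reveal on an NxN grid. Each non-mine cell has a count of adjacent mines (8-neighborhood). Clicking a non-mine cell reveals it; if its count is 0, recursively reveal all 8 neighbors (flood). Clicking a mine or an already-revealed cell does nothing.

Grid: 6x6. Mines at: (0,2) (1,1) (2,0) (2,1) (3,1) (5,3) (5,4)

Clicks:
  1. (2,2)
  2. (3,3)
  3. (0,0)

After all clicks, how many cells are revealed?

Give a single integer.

Answer: 20

Derivation:
Click 1 (2,2) count=3: revealed 1 new [(2,2)] -> total=1
Click 2 (3,3) count=0: revealed 18 new [(0,3) (0,4) (0,5) (1,2) (1,3) (1,4) (1,5) (2,3) (2,4) (2,5) (3,2) (3,3) (3,4) (3,5) (4,2) (4,3) (4,4) (4,5)] -> total=19
Click 3 (0,0) count=1: revealed 1 new [(0,0)] -> total=20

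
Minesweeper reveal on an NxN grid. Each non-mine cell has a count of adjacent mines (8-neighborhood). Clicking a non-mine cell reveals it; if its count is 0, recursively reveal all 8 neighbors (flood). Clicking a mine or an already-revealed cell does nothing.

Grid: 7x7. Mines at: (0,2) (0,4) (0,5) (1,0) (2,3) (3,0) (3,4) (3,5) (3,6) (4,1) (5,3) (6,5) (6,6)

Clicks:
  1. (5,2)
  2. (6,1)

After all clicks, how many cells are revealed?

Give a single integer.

Answer: 6

Derivation:
Click 1 (5,2) count=2: revealed 1 new [(5,2)] -> total=1
Click 2 (6,1) count=0: revealed 5 new [(5,0) (5,1) (6,0) (6,1) (6,2)] -> total=6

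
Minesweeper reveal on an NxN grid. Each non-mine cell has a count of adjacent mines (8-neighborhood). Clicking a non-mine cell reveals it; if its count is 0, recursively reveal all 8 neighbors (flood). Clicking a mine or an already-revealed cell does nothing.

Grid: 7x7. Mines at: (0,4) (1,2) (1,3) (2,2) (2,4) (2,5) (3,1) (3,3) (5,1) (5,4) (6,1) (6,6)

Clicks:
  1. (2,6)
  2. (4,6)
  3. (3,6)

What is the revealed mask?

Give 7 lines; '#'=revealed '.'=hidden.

Answer: .......
.......
......#
.....##
.....##
.....##
.......

Derivation:
Click 1 (2,6) count=1: revealed 1 new [(2,6)] -> total=1
Click 2 (4,6) count=0: revealed 6 new [(3,5) (3,6) (4,5) (4,6) (5,5) (5,6)] -> total=7
Click 3 (3,6) count=1: revealed 0 new [(none)] -> total=7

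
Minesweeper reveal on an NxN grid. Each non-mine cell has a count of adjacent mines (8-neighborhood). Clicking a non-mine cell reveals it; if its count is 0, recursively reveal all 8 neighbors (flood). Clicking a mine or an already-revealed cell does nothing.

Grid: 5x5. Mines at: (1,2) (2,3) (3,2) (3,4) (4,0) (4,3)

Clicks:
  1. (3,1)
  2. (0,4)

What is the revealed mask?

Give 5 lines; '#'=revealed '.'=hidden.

Answer: ...##
...##
.....
.#...
.....

Derivation:
Click 1 (3,1) count=2: revealed 1 new [(3,1)] -> total=1
Click 2 (0,4) count=0: revealed 4 new [(0,3) (0,4) (1,3) (1,4)] -> total=5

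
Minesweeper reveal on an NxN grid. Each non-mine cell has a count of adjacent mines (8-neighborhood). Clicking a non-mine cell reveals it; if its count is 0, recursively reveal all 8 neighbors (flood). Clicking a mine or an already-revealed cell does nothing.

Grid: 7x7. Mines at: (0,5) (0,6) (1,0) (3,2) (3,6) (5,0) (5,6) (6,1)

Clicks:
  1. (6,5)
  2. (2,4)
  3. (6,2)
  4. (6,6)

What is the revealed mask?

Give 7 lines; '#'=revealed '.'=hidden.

Click 1 (6,5) count=1: revealed 1 new [(6,5)] -> total=1
Click 2 (2,4) count=0: revealed 28 new [(0,1) (0,2) (0,3) (0,4) (1,1) (1,2) (1,3) (1,4) (1,5) (2,1) (2,2) (2,3) (2,4) (2,5) (3,3) (3,4) (3,5) (4,2) (4,3) (4,4) (4,5) (5,2) (5,3) (5,4) (5,5) (6,2) (6,3) (6,4)] -> total=29
Click 3 (6,2) count=1: revealed 0 new [(none)] -> total=29
Click 4 (6,6) count=1: revealed 1 new [(6,6)] -> total=30

Answer: .####..
.#####.
.#####.
...###.
..####.
..####.
..#####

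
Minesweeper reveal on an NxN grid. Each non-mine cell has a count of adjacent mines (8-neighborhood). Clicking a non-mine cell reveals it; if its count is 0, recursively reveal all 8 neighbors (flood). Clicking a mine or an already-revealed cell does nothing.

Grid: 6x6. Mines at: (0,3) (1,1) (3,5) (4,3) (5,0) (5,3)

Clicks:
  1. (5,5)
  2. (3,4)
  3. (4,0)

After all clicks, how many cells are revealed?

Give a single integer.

Answer: 6

Derivation:
Click 1 (5,5) count=0: revealed 4 new [(4,4) (4,5) (5,4) (5,5)] -> total=4
Click 2 (3,4) count=2: revealed 1 new [(3,4)] -> total=5
Click 3 (4,0) count=1: revealed 1 new [(4,0)] -> total=6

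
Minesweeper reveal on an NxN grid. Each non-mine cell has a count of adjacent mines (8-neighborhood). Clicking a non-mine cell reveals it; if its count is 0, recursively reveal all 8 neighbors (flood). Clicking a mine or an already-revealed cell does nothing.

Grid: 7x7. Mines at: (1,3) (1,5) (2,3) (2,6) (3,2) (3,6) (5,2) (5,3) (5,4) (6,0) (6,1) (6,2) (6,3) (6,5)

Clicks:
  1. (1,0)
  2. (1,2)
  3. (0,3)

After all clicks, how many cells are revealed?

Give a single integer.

Click 1 (1,0) count=0: revealed 15 new [(0,0) (0,1) (0,2) (1,0) (1,1) (1,2) (2,0) (2,1) (2,2) (3,0) (3,1) (4,0) (4,1) (5,0) (5,1)] -> total=15
Click 2 (1,2) count=2: revealed 0 new [(none)] -> total=15
Click 3 (0,3) count=1: revealed 1 new [(0,3)] -> total=16

Answer: 16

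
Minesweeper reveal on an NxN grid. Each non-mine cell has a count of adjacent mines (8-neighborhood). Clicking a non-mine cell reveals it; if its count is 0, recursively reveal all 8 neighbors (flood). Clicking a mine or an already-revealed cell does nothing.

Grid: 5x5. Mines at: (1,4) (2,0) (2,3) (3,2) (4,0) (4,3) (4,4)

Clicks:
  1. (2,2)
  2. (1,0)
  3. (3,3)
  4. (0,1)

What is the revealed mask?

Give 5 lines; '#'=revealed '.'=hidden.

Click 1 (2,2) count=2: revealed 1 new [(2,2)] -> total=1
Click 2 (1,0) count=1: revealed 1 new [(1,0)] -> total=2
Click 3 (3,3) count=4: revealed 1 new [(3,3)] -> total=3
Click 4 (0,1) count=0: revealed 7 new [(0,0) (0,1) (0,2) (0,3) (1,1) (1,2) (1,3)] -> total=10

Answer: ####.
####.
..#..
...#.
.....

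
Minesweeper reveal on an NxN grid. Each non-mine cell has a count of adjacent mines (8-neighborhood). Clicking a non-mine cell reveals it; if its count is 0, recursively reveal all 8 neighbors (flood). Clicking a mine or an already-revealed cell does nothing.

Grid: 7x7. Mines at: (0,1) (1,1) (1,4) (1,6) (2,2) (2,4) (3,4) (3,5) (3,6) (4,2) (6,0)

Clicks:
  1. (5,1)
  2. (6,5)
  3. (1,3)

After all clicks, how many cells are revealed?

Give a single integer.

Click 1 (5,1) count=2: revealed 1 new [(5,1)] -> total=1
Click 2 (6,5) count=0: revealed 15 new [(4,3) (4,4) (4,5) (4,6) (5,2) (5,3) (5,4) (5,5) (5,6) (6,1) (6,2) (6,3) (6,4) (6,5) (6,6)] -> total=16
Click 3 (1,3) count=3: revealed 1 new [(1,3)] -> total=17

Answer: 17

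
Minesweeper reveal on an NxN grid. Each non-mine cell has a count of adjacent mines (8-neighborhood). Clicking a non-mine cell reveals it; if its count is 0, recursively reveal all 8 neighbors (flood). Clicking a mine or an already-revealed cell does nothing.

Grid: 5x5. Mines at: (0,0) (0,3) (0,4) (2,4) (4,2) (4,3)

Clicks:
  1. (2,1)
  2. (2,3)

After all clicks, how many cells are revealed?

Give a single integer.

Click 1 (2,1) count=0: revealed 14 new [(1,0) (1,1) (1,2) (1,3) (2,0) (2,1) (2,2) (2,3) (3,0) (3,1) (3,2) (3,3) (4,0) (4,1)] -> total=14
Click 2 (2,3) count=1: revealed 0 new [(none)] -> total=14

Answer: 14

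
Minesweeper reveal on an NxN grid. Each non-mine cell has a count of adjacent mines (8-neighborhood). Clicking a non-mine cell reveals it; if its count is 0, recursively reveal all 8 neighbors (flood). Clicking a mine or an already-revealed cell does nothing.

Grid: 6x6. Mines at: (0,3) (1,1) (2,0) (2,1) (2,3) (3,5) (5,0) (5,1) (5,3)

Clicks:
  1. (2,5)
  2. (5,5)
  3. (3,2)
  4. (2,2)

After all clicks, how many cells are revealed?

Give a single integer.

Click 1 (2,5) count=1: revealed 1 new [(2,5)] -> total=1
Click 2 (5,5) count=0: revealed 4 new [(4,4) (4,5) (5,4) (5,5)] -> total=5
Click 3 (3,2) count=2: revealed 1 new [(3,2)] -> total=6
Click 4 (2,2) count=3: revealed 1 new [(2,2)] -> total=7

Answer: 7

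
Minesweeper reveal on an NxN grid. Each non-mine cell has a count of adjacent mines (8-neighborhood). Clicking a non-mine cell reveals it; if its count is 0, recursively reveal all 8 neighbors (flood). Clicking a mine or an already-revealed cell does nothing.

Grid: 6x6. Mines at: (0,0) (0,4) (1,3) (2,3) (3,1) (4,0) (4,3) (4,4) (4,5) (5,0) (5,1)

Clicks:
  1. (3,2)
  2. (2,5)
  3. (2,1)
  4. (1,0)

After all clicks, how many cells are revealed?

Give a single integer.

Answer: 9

Derivation:
Click 1 (3,2) count=3: revealed 1 new [(3,2)] -> total=1
Click 2 (2,5) count=0: revealed 6 new [(1,4) (1,5) (2,4) (2,5) (3,4) (3,5)] -> total=7
Click 3 (2,1) count=1: revealed 1 new [(2,1)] -> total=8
Click 4 (1,0) count=1: revealed 1 new [(1,0)] -> total=9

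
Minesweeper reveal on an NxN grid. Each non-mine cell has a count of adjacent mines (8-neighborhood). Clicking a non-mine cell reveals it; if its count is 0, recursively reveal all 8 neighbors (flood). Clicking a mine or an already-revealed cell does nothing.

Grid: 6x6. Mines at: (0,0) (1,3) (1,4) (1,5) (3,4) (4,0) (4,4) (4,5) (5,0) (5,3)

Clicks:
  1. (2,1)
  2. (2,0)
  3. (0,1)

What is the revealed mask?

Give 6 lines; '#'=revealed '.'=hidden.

Answer: .#....
###...
####..
####..
.###..
......

Derivation:
Click 1 (2,1) count=0: revealed 14 new [(1,0) (1,1) (1,2) (2,0) (2,1) (2,2) (2,3) (3,0) (3,1) (3,2) (3,3) (4,1) (4,2) (4,3)] -> total=14
Click 2 (2,0) count=0: revealed 0 new [(none)] -> total=14
Click 3 (0,1) count=1: revealed 1 new [(0,1)] -> total=15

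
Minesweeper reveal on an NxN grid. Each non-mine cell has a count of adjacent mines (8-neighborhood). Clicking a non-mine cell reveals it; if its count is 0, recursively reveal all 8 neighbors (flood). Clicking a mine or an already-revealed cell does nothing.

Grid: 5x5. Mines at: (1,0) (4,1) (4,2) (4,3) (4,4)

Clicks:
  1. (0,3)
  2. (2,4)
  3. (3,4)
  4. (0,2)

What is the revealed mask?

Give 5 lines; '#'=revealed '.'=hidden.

Click 1 (0,3) count=0: revealed 16 new [(0,1) (0,2) (0,3) (0,4) (1,1) (1,2) (1,3) (1,4) (2,1) (2,2) (2,3) (2,4) (3,1) (3,2) (3,3) (3,4)] -> total=16
Click 2 (2,4) count=0: revealed 0 new [(none)] -> total=16
Click 3 (3,4) count=2: revealed 0 new [(none)] -> total=16
Click 4 (0,2) count=0: revealed 0 new [(none)] -> total=16

Answer: .####
.####
.####
.####
.....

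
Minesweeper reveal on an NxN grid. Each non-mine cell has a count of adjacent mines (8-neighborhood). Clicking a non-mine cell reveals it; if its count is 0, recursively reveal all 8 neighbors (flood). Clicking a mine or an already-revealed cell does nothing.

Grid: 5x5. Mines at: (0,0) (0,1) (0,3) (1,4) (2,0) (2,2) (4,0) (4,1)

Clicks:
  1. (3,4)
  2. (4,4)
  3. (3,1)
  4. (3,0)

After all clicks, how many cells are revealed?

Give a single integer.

Click 1 (3,4) count=0: revealed 8 new [(2,3) (2,4) (3,2) (3,3) (3,4) (4,2) (4,3) (4,4)] -> total=8
Click 2 (4,4) count=0: revealed 0 new [(none)] -> total=8
Click 3 (3,1) count=4: revealed 1 new [(3,1)] -> total=9
Click 4 (3,0) count=3: revealed 1 new [(3,0)] -> total=10

Answer: 10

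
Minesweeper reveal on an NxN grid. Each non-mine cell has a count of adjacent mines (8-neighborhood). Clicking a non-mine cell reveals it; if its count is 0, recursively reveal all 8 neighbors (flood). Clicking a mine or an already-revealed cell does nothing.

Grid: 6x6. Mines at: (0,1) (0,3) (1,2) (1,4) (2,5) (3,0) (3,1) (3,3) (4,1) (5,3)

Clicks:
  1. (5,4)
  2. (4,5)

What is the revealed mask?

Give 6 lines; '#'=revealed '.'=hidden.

Click 1 (5,4) count=1: revealed 1 new [(5,4)] -> total=1
Click 2 (4,5) count=0: revealed 5 new [(3,4) (3,5) (4,4) (4,5) (5,5)] -> total=6

Answer: ......
......
......
....##
....##
....##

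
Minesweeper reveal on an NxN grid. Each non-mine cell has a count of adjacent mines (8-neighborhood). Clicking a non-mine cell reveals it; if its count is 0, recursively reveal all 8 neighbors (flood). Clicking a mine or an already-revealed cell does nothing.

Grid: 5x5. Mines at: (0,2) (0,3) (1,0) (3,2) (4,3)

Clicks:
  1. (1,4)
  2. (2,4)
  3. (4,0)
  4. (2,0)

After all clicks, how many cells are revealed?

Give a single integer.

Click 1 (1,4) count=1: revealed 1 new [(1,4)] -> total=1
Click 2 (2,4) count=0: revealed 5 new [(1,3) (2,3) (2,4) (3,3) (3,4)] -> total=6
Click 3 (4,0) count=0: revealed 6 new [(2,0) (2,1) (3,0) (3,1) (4,0) (4,1)] -> total=12
Click 4 (2,0) count=1: revealed 0 new [(none)] -> total=12

Answer: 12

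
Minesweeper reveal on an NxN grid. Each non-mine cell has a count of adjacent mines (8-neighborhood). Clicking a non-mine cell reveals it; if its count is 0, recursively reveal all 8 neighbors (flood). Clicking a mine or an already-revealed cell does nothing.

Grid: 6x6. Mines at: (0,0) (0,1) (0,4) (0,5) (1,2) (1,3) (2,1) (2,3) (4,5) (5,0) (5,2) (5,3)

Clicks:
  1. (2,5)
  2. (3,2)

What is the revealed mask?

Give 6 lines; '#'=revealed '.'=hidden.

Answer: ......
....##
....##
..#.##
......
......

Derivation:
Click 1 (2,5) count=0: revealed 6 new [(1,4) (1,5) (2,4) (2,5) (3,4) (3,5)] -> total=6
Click 2 (3,2) count=2: revealed 1 new [(3,2)] -> total=7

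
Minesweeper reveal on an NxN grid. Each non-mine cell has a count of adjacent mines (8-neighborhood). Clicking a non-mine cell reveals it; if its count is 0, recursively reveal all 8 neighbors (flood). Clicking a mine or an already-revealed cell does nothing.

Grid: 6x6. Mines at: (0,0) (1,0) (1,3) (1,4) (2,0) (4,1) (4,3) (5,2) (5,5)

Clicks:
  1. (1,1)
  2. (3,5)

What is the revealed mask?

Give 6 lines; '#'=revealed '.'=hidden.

Answer: ......
.#....
....##
....##
....##
......

Derivation:
Click 1 (1,1) count=3: revealed 1 new [(1,1)] -> total=1
Click 2 (3,5) count=0: revealed 6 new [(2,4) (2,5) (3,4) (3,5) (4,4) (4,5)] -> total=7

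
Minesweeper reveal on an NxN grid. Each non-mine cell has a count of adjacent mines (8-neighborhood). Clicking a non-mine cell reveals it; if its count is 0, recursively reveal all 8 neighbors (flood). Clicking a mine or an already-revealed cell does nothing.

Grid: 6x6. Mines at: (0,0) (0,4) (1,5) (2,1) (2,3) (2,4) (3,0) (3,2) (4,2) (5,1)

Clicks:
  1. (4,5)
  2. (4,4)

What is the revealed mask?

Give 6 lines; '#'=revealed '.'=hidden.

Click 1 (4,5) count=0: revealed 9 new [(3,3) (3,4) (3,5) (4,3) (4,4) (4,5) (5,3) (5,4) (5,5)] -> total=9
Click 2 (4,4) count=0: revealed 0 new [(none)] -> total=9

Answer: ......
......
......
...###
...###
...###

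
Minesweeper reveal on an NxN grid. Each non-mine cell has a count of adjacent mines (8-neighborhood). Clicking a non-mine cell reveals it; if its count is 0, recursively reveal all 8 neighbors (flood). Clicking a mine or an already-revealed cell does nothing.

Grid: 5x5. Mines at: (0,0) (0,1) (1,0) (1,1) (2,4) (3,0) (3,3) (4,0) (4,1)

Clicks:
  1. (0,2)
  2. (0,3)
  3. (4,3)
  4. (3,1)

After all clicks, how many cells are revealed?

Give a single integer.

Answer: 8

Derivation:
Click 1 (0,2) count=2: revealed 1 new [(0,2)] -> total=1
Click 2 (0,3) count=0: revealed 5 new [(0,3) (0,4) (1,2) (1,3) (1,4)] -> total=6
Click 3 (4,3) count=1: revealed 1 new [(4,3)] -> total=7
Click 4 (3,1) count=3: revealed 1 new [(3,1)] -> total=8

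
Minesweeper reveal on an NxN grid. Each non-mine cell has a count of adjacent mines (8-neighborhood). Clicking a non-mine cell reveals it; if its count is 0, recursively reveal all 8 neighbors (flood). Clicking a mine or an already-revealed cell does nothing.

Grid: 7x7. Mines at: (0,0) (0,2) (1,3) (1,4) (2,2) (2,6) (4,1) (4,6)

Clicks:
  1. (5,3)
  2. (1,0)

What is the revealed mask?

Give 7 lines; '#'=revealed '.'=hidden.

Click 1 (5,3) count=0: revealed 25 new [(2,3) (2,4) (2,5) (3,2) (3,3) (3,4) (3,5) (4,2) (4,3) (4,4) (4,5) (5,0) (5,1) (5,2) (5,3) (5,4) (5,5) (5,6) (6,0) (6,1) (6,2) (6,3) (6,4) (6,5) (6,6)] -> total=25
Click 2 (1,0) count=1: revealed 1 new [(1,0)] -> total=26

Answer: .......
#......
...###.
..####.
..####.
#######
#######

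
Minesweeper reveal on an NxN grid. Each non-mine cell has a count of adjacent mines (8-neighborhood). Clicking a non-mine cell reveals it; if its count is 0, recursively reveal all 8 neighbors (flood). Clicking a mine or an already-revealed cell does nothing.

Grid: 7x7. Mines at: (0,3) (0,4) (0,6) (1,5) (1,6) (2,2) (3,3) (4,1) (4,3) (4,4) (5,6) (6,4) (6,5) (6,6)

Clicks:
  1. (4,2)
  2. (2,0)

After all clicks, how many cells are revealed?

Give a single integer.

Answer: 11

Derivation:
Click 1 (4,2) count=3: revealed 1 new [(4,2)] -> total=1
Click 2 (2,0) count=0: revealed 10 new [(0,0) (0,1) (0,2) (1,0) (1,1) (1,2) (2,0) (2,1) (3,0) (3,1)] -> total=11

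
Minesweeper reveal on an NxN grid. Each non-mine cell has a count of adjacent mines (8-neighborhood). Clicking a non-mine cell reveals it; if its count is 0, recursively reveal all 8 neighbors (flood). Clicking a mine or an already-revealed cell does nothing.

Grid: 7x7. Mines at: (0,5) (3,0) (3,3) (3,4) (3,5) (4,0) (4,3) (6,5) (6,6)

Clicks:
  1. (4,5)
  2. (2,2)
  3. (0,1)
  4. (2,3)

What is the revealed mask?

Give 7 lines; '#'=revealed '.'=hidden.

Answer: #####..
#####..
#####..
.......
.....#.
.......
.......

Derivation:
Click 1 (4,5) count=2: revealed 1 new [(4,5)] -> total=1
Click 2 (2,2) count=1: revealed 1 new [(2,2)] -> total=2
Click 3 (0,1) count=0: revealed 14 new [(0,0) (0,1) (0,2) (0,3) (0,4) (1,0) (1,1) (1,2) (1,3) (1,4) (2,0) (2,1) (2,3) (2,4)] -> total=16
Click 4 (2,3) count=2: revealed 0 new [(none)] -> total=16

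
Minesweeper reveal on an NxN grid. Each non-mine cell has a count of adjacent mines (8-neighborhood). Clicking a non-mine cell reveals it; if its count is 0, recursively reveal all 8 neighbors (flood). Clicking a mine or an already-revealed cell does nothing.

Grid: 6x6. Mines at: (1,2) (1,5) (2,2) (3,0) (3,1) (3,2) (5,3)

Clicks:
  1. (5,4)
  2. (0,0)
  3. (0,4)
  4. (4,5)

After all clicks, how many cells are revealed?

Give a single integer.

Click 1 (5,4) count=1: revealed 1 new [(5,4)] -> total=1
Click 2 (0,0) count=0: revealed 6 new [(0,0) (0,1) (1,0) (1,1) (2,0) (2,1)] -> total=7
Click 3 (0,4) count=1: revealed 1 new [(0,4)] -> total=8
Click 4 (4,5) count=0: revealed 10 new [(2,3) (2,4) (2,5) (3,3) (3,4) (3,5) (4,3) (4,4) (4,5) (5,5)] -> total=18

Answer: 18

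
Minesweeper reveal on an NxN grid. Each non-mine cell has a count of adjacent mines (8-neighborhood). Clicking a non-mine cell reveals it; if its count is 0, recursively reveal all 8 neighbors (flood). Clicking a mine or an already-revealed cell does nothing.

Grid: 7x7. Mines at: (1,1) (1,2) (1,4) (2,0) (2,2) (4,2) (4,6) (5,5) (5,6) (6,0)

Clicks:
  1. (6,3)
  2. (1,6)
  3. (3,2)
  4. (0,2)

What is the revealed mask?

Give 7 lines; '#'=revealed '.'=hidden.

Answer: ..#..##
.....##
.....##
..#..##
.......
.####..
.####..

Derivation:
Click 1 (6,3) count=0: revealed 8 new [(5,1) (5,2) (5,3) (5,4) (6,1) (6,2) (6,3) (6,4)] -> total=8
Click 2 (1,6) count=0: revealed 8 new [(0,5) (0,6) (1,5) (1,6) (2,5) (2,6) (3,5) (3,6)] -> total=16
Click 3 (3,2) count=2: revealed 1 new [(3,2)] -> total=17
Click 4 (0,2) count=2: revealed 1 new [(0,2)] -> total=18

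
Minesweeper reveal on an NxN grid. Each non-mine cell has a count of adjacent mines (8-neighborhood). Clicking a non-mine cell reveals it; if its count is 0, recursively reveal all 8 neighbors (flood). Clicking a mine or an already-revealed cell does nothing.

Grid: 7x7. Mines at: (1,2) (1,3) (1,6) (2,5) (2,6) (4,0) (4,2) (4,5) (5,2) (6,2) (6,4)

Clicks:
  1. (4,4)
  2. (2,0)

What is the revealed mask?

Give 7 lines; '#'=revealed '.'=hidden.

Answer: ##.....
##.....
##.....
##.....
....#..
.......
.......

Derivation:
Click 1 (4,4) count=1: revealed 1 new [(4,4)] -> total=1
Click 2 (2,0) count=0: revealed 8 new [(0,0) (0,1) (1,0) (1,1) (2,0) (2,1) (3,0) (3,1)] -> total=9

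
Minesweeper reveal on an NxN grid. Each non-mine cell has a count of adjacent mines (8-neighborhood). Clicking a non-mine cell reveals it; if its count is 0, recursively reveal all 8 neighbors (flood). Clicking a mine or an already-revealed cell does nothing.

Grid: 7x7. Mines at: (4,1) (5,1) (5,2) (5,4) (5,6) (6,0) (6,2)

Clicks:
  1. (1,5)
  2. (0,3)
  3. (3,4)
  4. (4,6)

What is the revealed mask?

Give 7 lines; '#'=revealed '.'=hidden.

Click 1 (1,5) count=0: revealed 33 new [(0,0) (0,1) (0,2) (0,3) (0,4) (0,5) (0,6) (1,0) (1,1) (1,2) (1,3) (1,4) (1,5) (1,6) (2,0) (2,1) (2,2) (2,3) (2,4) (2,5) (2,6) (3,0) (3,1) (3,2) (3,3) (3,4) (3,5) (3,6) (4,2) (4,3) (4,4) (4,5) (4,6)] -> total=33
Click 2 (0,3) count=0: revealed 0 new [(none)] -> total=33
Click 3 (3,4) count=0: revealed 0 new [(none)] -> total=33
Click 4 (4,6) count=1: revealed 0 new [(none)] -> total=33

Answer: #######
#######
#######
#######
..#####
.......
.......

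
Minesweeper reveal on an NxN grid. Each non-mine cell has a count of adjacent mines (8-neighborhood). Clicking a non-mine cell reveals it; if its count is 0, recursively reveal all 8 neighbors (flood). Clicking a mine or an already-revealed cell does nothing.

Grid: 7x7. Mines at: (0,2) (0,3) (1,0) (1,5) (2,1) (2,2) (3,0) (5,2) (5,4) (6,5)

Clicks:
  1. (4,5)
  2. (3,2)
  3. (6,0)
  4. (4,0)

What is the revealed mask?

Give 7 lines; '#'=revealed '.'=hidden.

Click 1 (4,5) count=1: revealed 1 new [(4,5)] -> total=1
Click 2 (3,2) count=2: revealed 1 new [(3,2)] -> total=2
Click 3 (6,0) count=0: revealed 6 new [(4,0) (4,1) (5,0) (5,1) (6,0) (6,1)] -> total=8
Click 4 (4,0) count=1: revealed 0 new [(none)] -> total=8

Answer: .......
.......
.......
..#....
##...#.
##.....
##.....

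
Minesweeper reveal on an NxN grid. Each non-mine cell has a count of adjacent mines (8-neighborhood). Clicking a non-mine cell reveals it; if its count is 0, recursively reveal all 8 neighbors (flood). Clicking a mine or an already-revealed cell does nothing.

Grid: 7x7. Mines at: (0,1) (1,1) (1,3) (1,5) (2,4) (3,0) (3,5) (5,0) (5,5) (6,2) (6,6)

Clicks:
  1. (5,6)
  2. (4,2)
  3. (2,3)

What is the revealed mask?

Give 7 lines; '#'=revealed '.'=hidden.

Answer: .......
.......
.###...
.####..
.####..
.####.#
.......

Derivation:
Click 1 (5,6) count=2: revealed 1 new [(5,6)] -> total=1
Click 2 (4,2) count=0: revealed 15 new [(2,1) (2,2) (2,3) (3,1) (3,2) (3,3) (3,4) (4,1) (4,2) (4,3) (4,4) (5,1) (5,2) (5,3) (5,4)] -> total=16
Click 3 (2,3) count=2: revealed 0 new [(none)] -> total=16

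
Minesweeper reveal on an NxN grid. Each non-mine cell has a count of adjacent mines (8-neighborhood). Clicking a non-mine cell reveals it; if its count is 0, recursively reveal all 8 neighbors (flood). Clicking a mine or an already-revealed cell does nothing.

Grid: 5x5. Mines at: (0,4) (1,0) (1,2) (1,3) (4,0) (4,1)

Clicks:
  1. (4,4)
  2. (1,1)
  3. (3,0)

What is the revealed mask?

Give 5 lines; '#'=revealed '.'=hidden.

Click 1 (4,4) count=0: revealed 9 new [(2,2) (2,3) (2,4) (3,2) (3,3) (3,4) (4,2) (4,3) (4,4)] -> total=9
Click 2 (1,1) count=2: revealed 1 new [(1,1)] -> total=10
Click 3 (3,0) count=2: revealed 1 new [(3,0)] -> total=11

Answer: .....
.#...
..###
#.###
..###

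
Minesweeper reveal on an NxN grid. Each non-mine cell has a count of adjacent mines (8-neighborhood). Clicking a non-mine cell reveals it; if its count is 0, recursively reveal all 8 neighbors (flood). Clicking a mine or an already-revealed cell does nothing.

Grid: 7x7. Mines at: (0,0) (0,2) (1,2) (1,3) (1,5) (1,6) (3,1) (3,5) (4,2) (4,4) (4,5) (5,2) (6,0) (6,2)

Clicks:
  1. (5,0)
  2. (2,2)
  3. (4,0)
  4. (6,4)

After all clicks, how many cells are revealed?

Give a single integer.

Click 1 (5,0) count=1: revealed 1 new [(5,0)] -> total=1
Click 2 (2,2) count=3: revealed 1 new [(2,2)] -> total=2
Click 3 (4,0) count=1: revealed 1 new [(4,0)] -> total=3
Click 4 (6,4) count=0: revealed 8 new [(5,3) (5,4) (5,5) (5,6) (6,3) (6,4) (6,5) (6,6)] -> total=11

Answer: 11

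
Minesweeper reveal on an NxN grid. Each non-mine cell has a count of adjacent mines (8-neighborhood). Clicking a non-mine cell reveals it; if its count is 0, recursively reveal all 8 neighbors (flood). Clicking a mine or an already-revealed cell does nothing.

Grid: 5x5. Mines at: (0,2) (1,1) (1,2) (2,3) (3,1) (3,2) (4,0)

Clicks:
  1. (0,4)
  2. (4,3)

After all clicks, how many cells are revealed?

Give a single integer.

Answer: 5

Derivation:
Click 1 (0,4) count=0: revealed 4 new [(0,3) (0,4) (1,3) (1,4)] -> total=4
Click 2 (4,3) count=1: revealed 1 new [(4,3)] -> total=5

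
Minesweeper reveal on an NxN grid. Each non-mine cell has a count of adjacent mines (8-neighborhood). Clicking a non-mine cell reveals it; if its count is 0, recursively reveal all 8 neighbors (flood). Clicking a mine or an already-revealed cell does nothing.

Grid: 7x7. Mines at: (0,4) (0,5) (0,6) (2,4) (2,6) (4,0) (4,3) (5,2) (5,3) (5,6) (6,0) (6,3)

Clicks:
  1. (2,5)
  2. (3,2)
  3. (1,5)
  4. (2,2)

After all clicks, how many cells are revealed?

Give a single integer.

Click 1 (2,5) count=2: revealed 1 new [(2,5)] -> total=1
Click 2 (3,2) count=1: revealed 1 new [(3,2)] -> total=2
Click 3 (1,5) count=5: revealed 1 new [(1,5)] -> total=3
Click 4 (2,2) count=0: revealed 15 new [(0,0) (0,1) (0,2) (0,3) (1,0) (1,1) (1,2) (1,3) (2,0) (2,1) (2,2) (2,3) (3,0) (3,1) (3,3)] -> total=18

Answer: 18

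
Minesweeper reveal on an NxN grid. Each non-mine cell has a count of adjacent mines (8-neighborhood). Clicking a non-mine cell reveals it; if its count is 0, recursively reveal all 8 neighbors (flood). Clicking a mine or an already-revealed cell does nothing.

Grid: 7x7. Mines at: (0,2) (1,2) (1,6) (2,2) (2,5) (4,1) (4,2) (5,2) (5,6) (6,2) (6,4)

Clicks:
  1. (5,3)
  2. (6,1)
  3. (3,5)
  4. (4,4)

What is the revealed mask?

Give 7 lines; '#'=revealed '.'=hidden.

Answer: .......
.......
.......
...###.
...###.
...###.
.#.....

Derivation:
Click 1 (5,3) count=4: revealed 1 new [(5,3)] -> total=1
Click 2 (6,1) count=2: revealed 1 new [(6,1)] -> total=2
Click 3 (3,5) count=1: revealed 1 new [(3,5)] -> total=3
Click 4 (4,4) count=0: revealed 7 new [(3,3) (3,4) (4,3) (4,4) (4,5) (5,4) (5,5)] -> total=10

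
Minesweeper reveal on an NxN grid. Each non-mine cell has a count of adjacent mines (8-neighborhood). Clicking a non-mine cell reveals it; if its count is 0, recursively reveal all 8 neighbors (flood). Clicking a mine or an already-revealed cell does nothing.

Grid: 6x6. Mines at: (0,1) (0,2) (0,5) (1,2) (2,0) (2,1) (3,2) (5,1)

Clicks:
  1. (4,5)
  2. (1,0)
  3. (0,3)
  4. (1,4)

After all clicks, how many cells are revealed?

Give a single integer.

Click 1 (4,5) count=0: revealed 17 new [(1,3) (1,4) (1,5) (2,3) (2,4) (2,5) (3,3) (3,4) (3,5) (4,2) (4,3) (4,4) (4,5) (5,2) (5,3) (5,4) (5,5)] -> total=17
Click 2 (1,0) count=3: revealed 1 new [(1,0)] -> total=18
Click 3 (0,3) count=2: revealed 1 new [(0,3)] -> total=19
Click 4 (1,4) count=1: revealed 0 new [(none)] -> total=19

Answer: 19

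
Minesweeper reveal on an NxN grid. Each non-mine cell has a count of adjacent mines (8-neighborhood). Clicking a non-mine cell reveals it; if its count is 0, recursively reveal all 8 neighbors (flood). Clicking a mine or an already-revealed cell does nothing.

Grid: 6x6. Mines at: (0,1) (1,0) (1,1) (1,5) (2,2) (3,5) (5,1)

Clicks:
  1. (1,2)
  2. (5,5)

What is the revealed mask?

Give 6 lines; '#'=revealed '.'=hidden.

Answer: ......
..#...
......
..###.
..####
..####

Derivation:
Click 1 (1,2) count=3: revealed 1 new [(1,2)] -> total=1
Click 2 (5,5) count=0: revealed 11 new [(3,2) (3,3) (3,4) (4,2) (4,3) (4,4) (4,5) (5,2) (5,3) (5,4) (5,5)] -> total=12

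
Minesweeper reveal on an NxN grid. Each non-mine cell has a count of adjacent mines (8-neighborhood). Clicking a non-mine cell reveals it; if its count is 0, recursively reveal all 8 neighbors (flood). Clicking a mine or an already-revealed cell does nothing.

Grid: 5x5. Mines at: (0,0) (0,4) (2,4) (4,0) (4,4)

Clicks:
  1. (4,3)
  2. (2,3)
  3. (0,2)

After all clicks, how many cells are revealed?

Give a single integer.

Click 1 (4,3) count=1: revealed 1 new [(4,3)] -> total=1
Click 2 (2,3) count=1: revealed 1 new [(2,3)] -> total=2
Click 3 (0,2) count=0: revealed 16 new [(0,1) (0,2) (0,3) (1,0) (1,1) (1,2) (1,3) (2,0) (2,1) (2,2) (3,0) (3,1) (3,2) (3,3) (4,1) (4,2)] -> total=18

Answer: 18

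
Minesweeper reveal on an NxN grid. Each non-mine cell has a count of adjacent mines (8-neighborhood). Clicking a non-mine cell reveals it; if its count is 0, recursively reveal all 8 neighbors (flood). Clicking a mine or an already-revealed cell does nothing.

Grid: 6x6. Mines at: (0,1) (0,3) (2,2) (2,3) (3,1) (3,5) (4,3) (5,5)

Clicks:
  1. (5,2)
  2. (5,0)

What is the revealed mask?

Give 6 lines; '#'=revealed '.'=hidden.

Click 1 (5,2) count=1: revealed 1 new [(5,2)] -> total=1
Click 2 (5,0) count=0: revealed 5 new [(4,0) (4,1) (4,2) (5,0) (5,1)] -> total=6

Answer: ......
......
......
......
###...
###...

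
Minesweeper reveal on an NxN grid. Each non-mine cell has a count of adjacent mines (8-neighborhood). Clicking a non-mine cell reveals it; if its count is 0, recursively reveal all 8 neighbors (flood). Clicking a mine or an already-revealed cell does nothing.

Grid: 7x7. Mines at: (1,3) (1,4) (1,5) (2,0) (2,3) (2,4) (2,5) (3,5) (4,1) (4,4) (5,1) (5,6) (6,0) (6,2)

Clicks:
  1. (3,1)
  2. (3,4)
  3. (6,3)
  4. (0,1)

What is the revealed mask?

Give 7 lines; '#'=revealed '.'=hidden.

Click 1 (3,1) count=2: revealed 1 new [(3,1)] -> total=1
Click 2 (3,4) count=5: revealed 1 new [(3,4)] -> total=2
Click 3 (6,3) count=1: revealed 1 new [(6,3)] -> total=3
Click 4 (0,1) count=0: revealed 6 new [(0,0) (0,1) (0,2) (1,0) (1,1) (1,2)] -> total=9

Answer: ###....
###....
.......
.#..#..
.......
.......
...#...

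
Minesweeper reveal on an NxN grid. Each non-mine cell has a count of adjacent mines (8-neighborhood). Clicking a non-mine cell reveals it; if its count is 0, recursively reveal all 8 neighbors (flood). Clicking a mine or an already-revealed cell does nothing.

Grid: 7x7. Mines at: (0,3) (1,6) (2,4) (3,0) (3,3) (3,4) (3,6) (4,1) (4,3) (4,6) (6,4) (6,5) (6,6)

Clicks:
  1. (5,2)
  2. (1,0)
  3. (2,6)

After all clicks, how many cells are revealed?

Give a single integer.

Answer: 11

Derivation:
Click 1 (5,2) count=2: revealed 1 new [(5,2)] -> total=1
Click 2 (1,0) count=0: revealed 9 new [(0,0) (0,1) (0,2) (1,0) (1,1) (1,2) (2,0) (2,1) (2,2)] -> total=10
Click 3 (2,6) count=2: revealed 1 new [(2,6)] -> total=11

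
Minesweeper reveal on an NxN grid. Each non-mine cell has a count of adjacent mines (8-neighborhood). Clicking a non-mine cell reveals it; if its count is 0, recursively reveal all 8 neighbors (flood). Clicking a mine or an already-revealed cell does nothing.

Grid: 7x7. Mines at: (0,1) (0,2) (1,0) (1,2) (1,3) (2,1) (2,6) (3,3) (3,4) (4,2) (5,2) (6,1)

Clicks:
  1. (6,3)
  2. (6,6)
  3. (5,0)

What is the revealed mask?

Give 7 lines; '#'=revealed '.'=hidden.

Click 1 (6,3) count=1: revealed 1 new [(6,3)] -> total=1
Click 2 (6,6) count=0: revealed 13 new [(3,5) (3,6) (4,3) (4,4) (4,5) (4,6) (5,3) (5,4) (5,5) (5,6) (6,4) (6,5) (6,6)] -> total=14
Click 3 (5,0) count=1: revealed 1 new [(5,0)] -> total=15

Answer: .......
.......
.......
.....##
...####
#..####
...####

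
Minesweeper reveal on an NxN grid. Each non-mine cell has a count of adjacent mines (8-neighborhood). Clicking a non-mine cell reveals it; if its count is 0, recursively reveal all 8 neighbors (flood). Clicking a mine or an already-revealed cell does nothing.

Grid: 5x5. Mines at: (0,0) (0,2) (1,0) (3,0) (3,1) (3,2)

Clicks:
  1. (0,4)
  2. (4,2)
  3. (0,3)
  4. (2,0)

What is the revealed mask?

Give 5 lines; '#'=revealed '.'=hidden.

Click 1 (0,4) count=0: revealed 10 new [(0,3) (0,4) (1,3) (1,4) (2,3) (2,4) (3,3) (3,4) (4,3) (4,4)] -> total=10
Click 2 (4,2) count=2: revealed 1 new [(4,2)] -> total=11
Click 3 (0,3) count=1: revealed 0 new [(none)] -> total=11
Click 4 (2,0) count=3: revealed 1 new [(2,0)] -> total=12

Answer: ...##
...##
#..##
...##
..###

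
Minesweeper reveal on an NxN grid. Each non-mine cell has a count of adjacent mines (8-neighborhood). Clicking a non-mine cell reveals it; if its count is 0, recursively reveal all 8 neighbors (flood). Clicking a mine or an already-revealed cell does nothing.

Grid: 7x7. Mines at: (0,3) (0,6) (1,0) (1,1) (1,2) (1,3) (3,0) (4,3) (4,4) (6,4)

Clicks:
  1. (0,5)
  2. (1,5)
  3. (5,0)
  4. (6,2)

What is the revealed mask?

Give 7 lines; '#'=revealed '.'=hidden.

Answer: .....#.
.....#.
.......
.......
###....
####...
####...

Derivation:
Click 1 (0,5) count=1: revealed 1 new [(0,5)] -> total=1
Click 2 (1,5) count=1: revealed 1 new [(1,5)] -> total=2
Click 3 (5,0) count=0: revealed 11 new [(4,0) (4,1) (4,2) (5,0) (5,1) (5,2) (5,3) (6,0) (6,1) (6,2) (6,3)] -> total=13
Click 4 (6,2) count=0: revealed 0 new [(none)] -> total=13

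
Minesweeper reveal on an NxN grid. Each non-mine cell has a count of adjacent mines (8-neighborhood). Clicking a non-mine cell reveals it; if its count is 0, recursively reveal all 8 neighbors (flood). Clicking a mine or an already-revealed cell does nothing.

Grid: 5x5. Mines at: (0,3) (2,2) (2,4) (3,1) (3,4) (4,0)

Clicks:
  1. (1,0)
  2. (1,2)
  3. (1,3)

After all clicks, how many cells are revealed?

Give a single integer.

Click 1 (1,0) count=0: revealed 8 new [(0,0) (0,1) (0,2) (1,0) (1,1) (1,2) (2,0) (2,1)] -> total=8
Click 2 (1,2) count=2: revealed 0 new [(none)] -> total=8
Click 3 (1,3) count=3: revealed 1 new [(1,3)] -> total=9

Answer: 9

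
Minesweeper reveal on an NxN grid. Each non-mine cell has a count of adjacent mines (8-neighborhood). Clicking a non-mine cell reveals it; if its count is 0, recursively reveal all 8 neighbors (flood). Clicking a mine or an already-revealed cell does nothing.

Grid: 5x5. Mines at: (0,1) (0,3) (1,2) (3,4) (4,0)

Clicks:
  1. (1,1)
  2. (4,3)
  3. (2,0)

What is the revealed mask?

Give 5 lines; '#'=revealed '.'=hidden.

Click 1 (1,1) count=2: revealed 1 new [(1,1)] -> total=1
Click 2 (4,3) count=1: revealed 1 new [(4,3)] -> total=2
Click 3 (2,0) count=0: revealed 5 new [(1,0) (2,0) (2,1) (3,0) (3,1)] -> total=7

Answer: .....
##...
##...
##...
...#.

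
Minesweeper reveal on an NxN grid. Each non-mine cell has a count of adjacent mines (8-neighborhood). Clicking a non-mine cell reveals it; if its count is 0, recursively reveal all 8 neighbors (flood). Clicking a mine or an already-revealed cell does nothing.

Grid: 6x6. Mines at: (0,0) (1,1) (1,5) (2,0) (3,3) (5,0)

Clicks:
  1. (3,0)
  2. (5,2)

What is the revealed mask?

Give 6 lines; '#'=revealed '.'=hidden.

Answer: ......
......
....##
#...##
.#####
.#####

Derivation:
Click 1 (3,0) count=1: revealed 1 new [(3,0)] -> total=1
Click 2 (5,2) count=0: revealed 14 new [(2,4) (2,5) (3,4) (3,5) (4,1) (4,2) (4,3) (4,4) (4,5) (5,1) (5,2) (5,3) (5,4) (5,5)] -> total=15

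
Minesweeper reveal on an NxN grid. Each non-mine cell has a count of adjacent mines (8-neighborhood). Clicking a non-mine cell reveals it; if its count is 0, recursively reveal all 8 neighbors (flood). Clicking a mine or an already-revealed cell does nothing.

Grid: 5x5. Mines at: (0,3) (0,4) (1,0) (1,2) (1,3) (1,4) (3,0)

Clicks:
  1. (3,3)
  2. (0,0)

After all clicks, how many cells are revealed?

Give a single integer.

Click 1 (3,3) count=0: revealed 12 new [(2,1) (2,2) (2,3) (2,4) (3,1) (3,2) (3,3) (3,4) (4,1) (4,2) (4,3) (4,4)] -> total=12
Click 2 (0,0) count=1: revealed 1 new [(0,0)] -> total=13

Answer: 13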